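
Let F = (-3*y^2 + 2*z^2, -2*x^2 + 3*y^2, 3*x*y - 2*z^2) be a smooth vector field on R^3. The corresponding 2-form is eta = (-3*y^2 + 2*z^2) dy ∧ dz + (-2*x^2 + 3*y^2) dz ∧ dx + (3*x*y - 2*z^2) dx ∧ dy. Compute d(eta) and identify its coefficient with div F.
d(eta) = (6*y - 4*z) dx ∧ dy ∧ dz; div F = 6*y - 4*z

For a 2-form in R^3 of the form above, applying d gives a 3-form with coefficient ∂P/∂x + ∂Q/∂y + ∂R/∂z:
  ∂P/∂x = 0
  ∂Q/∂y = 6*y
  ∂R/∂z = -4*z
Sum = 6*y - 4*z, which is exactly div F.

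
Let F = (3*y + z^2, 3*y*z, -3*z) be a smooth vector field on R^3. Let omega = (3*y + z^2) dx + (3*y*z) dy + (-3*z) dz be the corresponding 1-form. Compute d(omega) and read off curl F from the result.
d(omega) = (-3*y) dy ∧ dz + (2*z) dz ∧ dx + (-3) dx ∧ dy; curl F = (-3*y, 2*z, -3)

d omega = sum_{i<j} (∂f_j/∂x_i - ∂f_i/∂x_j) dx_i ∧ dx_j. Under the identification (dy ∧ dz, dz ∧ dx, dx ∧ dy) ↔ (e_x, e_y, e_z), the coefficients are exactly the components of curl F. Compute:
  ∂R/∂y - ∂Q/∂z = (0) - (3*y) = -3*y
  ∂P/∂z - ∂R/∂x = (2*z) - (0) = 2*z
  ∂Q/∂x - ∂P/∂y = (0) - (3) = -3.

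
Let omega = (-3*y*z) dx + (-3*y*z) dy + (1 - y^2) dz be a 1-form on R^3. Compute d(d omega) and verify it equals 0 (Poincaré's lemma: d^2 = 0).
d(d omega) = 0

Step 1: d omega = sum_{i<j} (∂f_j/∂x_i - ∂f_i/∂x_j) dx_i ∧ dx_j:
  coeff of dx ∧ dy: 3*z
  coeff of dx ∧ dz: 3*y
  coeff of dy ∧ dz: y
Step 2: Apply d again to each 2-form coefficient. The only possible 3-form in R^3 is dx ∧ dy ∧ dz, with coefficient
  ∂(coeff of dy∧dz)/∂x - ∂(coeff of dx∧dz)/∂y + ∂(coeff of dx∧dy)/∂z
  = ∂/∂x (y) - ∂/∂y (3*y) + ∂/∂z (3*z).
Each of these terms simplifies to sums of mixed partials that cancel in pairs. The result is 0 (by equality of mixed partials for smooth functions — Schwarz / Clairaut).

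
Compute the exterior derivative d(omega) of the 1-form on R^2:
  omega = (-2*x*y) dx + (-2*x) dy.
d(omega) = (2*x - 2) dx ∧ dy

For a 1-form omega = sum_i f_i dx_i, the exterior derivative is
  d(omega) = sum_{i < j} (∂f_j/∂x_i - ∂f_i/∂x_j) dx_i ∧ dx_j.
  coefficient of dx ∧ dy: ∂f_2/∂x - ∂f_1/∂y = ∂(-2*x)/∂x - ∂(-2*x*y)/∂y = 2*x - 2
Assembling: d(omega) = (2*x - 2) dx ∧ dy.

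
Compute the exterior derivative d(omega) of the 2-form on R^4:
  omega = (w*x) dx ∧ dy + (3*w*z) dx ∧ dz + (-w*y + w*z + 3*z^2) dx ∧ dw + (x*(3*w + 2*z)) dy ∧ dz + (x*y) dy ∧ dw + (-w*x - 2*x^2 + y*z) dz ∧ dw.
d(omega) = (w + x + y) dx ∧ dy ∧ dw + (-2*w - 4*x - 3*z) dx ∧ dz ∧ dw + (3*w + 2*z) dx ∧ dy ∧ dz + (3*x + z) dy ∧ dz ∧ dw

For a 2-form omega = sum_{i<j} g_{ij} dx_i ∧ dx_j, the exterior derivative is
  d(omega) = sum_{i<j} d(g_{ij}) ∧ dx_i ∧ dx_j = sum_{i<j, k} (∂g_{ij}/∂x_k) dx_k ∧ dx_i ∧ dx_j.
Expand each term, using dx_k ∧ dx_i ∧ dx_j = sgn(permutation) dx_{(a)} ∧ dx_{(b)} ∧ dx_{(c)} with (a < b < c) sorted:
  d(w*x) includes (∂/∂w)(w*x) dw = (x) dw, which multiplied by dx ∧ dy gives (x) dx ∧ dy ∧ dw
  d(3*w*z) includes (∂/∂w)(3*w*z) dw = (3*z) dw, which multiplied by dx ∧ dz gives (3*z) dx ∧ dz ∧ dw
  d(-w*y + w*z + 3*z^2) includes (∂/∂y)(-w*y + w*z + 3*z^2) dy = (-w) dy, which multiplied by dx ∧ dw gives (w) dx ∧ dy ∧ dw
  d(-w*y + w*z + 3*z^2) includes (∂/∂z)(-w*y + w*z + 3*z^2) dz = (w + 6*z) dz, which multiplied by dx ∧ dw gives (-w - 6*z) dx ∧ dz ∧ dw
  d(x*(3*w + 2*z)) includes (∂/∂x)(x*(3*w + 2*z)) dx = (3*w + 2*z) dx, which multiplied by dy ∧ dz gives (3*w + 2*z) dx ∧ dy ∧ dz
  d(x*(3*w + 2*z)) includes (∂/∂w)(x*(3*w + 2*z)) dw = (3*x) dw, which multiplied by dy ∧ dz gives (3*x) dy ∧ dz ∧ dw
  d(x*y) includes (∂/∂x)(x*y) dx = (y) dx, which multiplied by dy ∧ dw gives (y) dx ∧ dy ∧ dw
  d(-w*x - 2*x^2 + y*z) includes (∂/∂x)(-w*x - 2*x^2 + y*z) dx = (-w - 4*x) dx, which multiplied by dz ∧ dw gives (-w - 4*x) dx ∧ dz ∧ dw
  d(-w*x - 2*x^2 + y*z) includes (∂/∂y)(-w*x - 2*x^2 + y*z) dy = (z) dy, which multiplied by dz ∧ dw gives (z) dy ∧ dz ∧ dw
Collecting like 3-forms: d(omega) = (w + x + y) dx ∧ dy ∧ dw + (-2*w - 4*x - 3*z) dx ∧ dz ∧ dw + (3*w + 2*z) dx ∧ dy ∧ dz + (3*x + z) dy ∧ dz ∧ dw.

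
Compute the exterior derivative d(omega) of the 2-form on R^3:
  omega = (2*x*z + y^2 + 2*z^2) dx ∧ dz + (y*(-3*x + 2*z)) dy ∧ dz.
d(omega) = (-5*y) dx ∧ dy ∧ dz

For a 2-form omega = sum_{i<j} g_{ij} dx_i ∧ dx_j, the exterior derivative is
  d(omega) = sum_{i<j} d(g_{ij}) ∧ dx_i ∧ dx_j = sum_{i<j, k} (∂g_{ij}/∂x_k) dx_k ∧ dx_i ∧ dx_j.
Expand each term, using dx_k ∧ dx_i ∧ dx_j = sgn(permutation) dx_{(a)} ∧ dx_{(b)} ∧ dx_{(c)} with (a < b < c) sorted:
  d(2*x*z + y^2 + 2*z^2) includes (∂/∂y)(2*x*z + y^2 + 2*z^2) dy = (2*y) dy, which multiplied by dx ∧ dz gives (-2*y) dx ∧ dy ∧ dz
  d(y*(-3*x + 2*z)) includes (∂/∂x)(y*(-3*x + 2*z)) dx = (-3*y) dx, which multiplied by dy ∧ dz gives (-3*y) dx ∧ dy ∧ dz
Collecting like 3-forms: d(omega) = (-5*y) dx ∧ dy ∧ dz.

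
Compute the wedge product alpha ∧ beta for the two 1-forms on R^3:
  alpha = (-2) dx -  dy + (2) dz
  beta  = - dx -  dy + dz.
alpha ∧ beta = (1) dx ∧ dy + (1) dy ∧ dz

Distribute the wedge, using dx_i ∧ dx_j = -dx_j ∧ dx_i and dx_i ∧ dx_i = 0. For each pair (i, j) with i < j, the coefficient of dx_i ∧ dx_j in alpha ∧ beta is (alpha_i * beta_j - alpha_j * beta_i). Collecting: alpha ∧ beta = (1) dx ∧ dy + (1) dy ∧ dz.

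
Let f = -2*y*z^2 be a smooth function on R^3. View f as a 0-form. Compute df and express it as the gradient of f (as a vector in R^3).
df = (0) dx + (-2*z^2) dy + (-4*y*z) dz; grad f = (0, -2*z^2, -4*y*z)

For a 0-form f, d f = (∂f/∂x) dx + (∂f/∂y) dy + (∂f/∂z) dz. The components of the vector representation are exactly the entries of grad f in Cartesian coordinates:
  ∂f/∂x = 0
  ∂f/∂y = -2*z^2
  ∂f/∂z = -4*y*z.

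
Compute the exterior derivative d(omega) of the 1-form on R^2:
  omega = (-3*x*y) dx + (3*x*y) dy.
d(omega) = (3*x + 3*y) dx ∧ dy

For a 1-form omega = sum_i f_i dx_i, the exterior derivative is
  d(omega) = sum_{i < j} (∂f_j/∂x_i - ∂f_i/∂x_j) dx_i ∧ dx_j.
  coefficient of dx ∧ dy: ∂f_2/∂x - ∂f_1/∂y = ∂(3*x*y)/∂x - ∂(-3*x*y)/∂y = 3*x + 3*y
Assembling: d(omega) = (3*x + 3*y) dx ∧ dy.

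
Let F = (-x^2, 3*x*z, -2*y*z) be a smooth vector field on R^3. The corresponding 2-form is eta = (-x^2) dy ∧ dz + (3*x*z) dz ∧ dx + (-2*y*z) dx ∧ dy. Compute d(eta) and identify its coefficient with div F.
d(eta) = (-2*x - 2*y) dx ∧ dy ∧ dz; div F = -2*x - 2*y

For a 2-form in R^3 of the form above, applying d gives a 3-form with coefficient ∂P/∂x + ∂Q/∂y + ∂R/∂z:
  ∂P/∂x = -2*x
  ∂Q/∂y = 0
  ∂R/∂z = -2*y
Sum = -2*x - 2*y, which is exactly div F.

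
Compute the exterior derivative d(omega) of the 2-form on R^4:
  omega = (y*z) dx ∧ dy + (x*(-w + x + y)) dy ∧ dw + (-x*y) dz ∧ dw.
d(omega) = (y) dx ∧ dy ∧ dz + (-w + 2*x + y) dx ∧ dy ∧ dw + (-y) dx ∧ dz ∧ dw + (-x) dy ∧ dz ∧ dw

For a 2-form omega = sum_{i<j} g_{ij} dx_i ∧ dx_j, the exterior derivative is
  d(omega) = sum_{i<j} d(g_{ij}) ∧ dx_i ∧ dx_j = sum_{i<j, k} (∂g_{ij}/∂x_k) dx_k ∧ dx_i ∧ dx_j.
Expand each term, using dx_k ∧ dx_i ∧ dx_j = sgn(permutation) dx_{(a)} ∧ dx_{(b)} ∧ dx_{(c)} with (a < b < c) sorted:
  d(y*z) includes (∂/∂z)(y*z) dz = (y) dz, which multiplied by dx ∧ dy gives (y) dx ∧ dy ∧ dz
  d(x*(-w + x + y)) includes (∂/∂x)(x*(-w + x + y)) dx = (-w + 2*x + y) dx, which multiplied by dy ∧ dw gives (-w + 2*x + y) dx ∧ dy ∧ dw
  d(-x*y) includes (∂/∂x)(-x*y) dx = (-y) dx, which multiplied by dz ∧ dw gives (-y) dx ∧ dz ∧ dw
  d(-x*y) includes (∂/∂y)(-x*y) dy = (-x) dy, which multiplied by dz ∧ dw gives (-x) dy ∧ dz ∧ dw
Collecting like 3-forms: d(omega) = (y) dx ∧ dy ∧ dz + (-w + 2*x + y) dx ∧ dy ∧ dw + (-y) dx ∧ dz ∧ dw + (-x) dy ∧ dz ∧ dw.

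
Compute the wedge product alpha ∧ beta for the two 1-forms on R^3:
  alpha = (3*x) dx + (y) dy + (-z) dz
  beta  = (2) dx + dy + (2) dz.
alpha ∧ beta = (3*x - 2*y) dx ∧ dy + (6*x + 2*z) dx ∧ dz + (2*y + z) dy ∧ dz

Distribute the wedge, using dx_i ∧ dx_j = -dx_j ∧ dx_i and dx_i ∧ dx_i = 0. For each pair (i, j) with i < j, the coefficient of dx_i ∧ dx_j in alpha ∧ beta is (alpha_i * beta_j - alpha_j * beta_i). Collecting: alpha ∧ beta = (3*x - 2*y) dx ∧ dy + (6*x + 2*z) dx ∧ dz + (2*y + z) dy ∧ dz.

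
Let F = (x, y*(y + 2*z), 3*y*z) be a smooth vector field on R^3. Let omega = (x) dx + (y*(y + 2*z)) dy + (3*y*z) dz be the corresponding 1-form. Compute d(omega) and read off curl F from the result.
d(omega) = (-2*y + 3*z) dy ∧ dz + (0) dz ∧ dx + (0) dx ∧ dy; curl F = (-2*y + 3*z, 0, 0)

d omega = sum_{i<j} (∂f_j/∂x_i - ∂f_i/∂x_j) dx_i ∧ dx_j. Under the identification (dy ∧ dz, dz ∧ dx, dx ∧ dy) ↔ (e_x, e_y, e_z), the coefficients are exactly the components of curl F. Compute:
  ∂R/∂y - ∂Q/∂z = (3*z) - (2*y) = -2*y + 3*z
  ∂P/∂z - ∂R/∂x = (0) - (0) = 0
  ∂Q/∂x - ∂P/∂y = (0) - (0) = 0.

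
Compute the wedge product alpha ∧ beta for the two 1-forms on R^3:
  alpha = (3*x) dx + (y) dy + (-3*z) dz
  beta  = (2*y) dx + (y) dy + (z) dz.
alpha ∧ beta = (y*(3*x - 2*y)) dx ∧ dy + (3*z*(x + 2*y)) dx ∧ dz + (4*y*z) dy ∧ dz

Distribute the wedge, using dx_i ∧ dx_j = -dx_j ∧ dx_i and dx_i ∧ dx_i = 0. For each pair (i, j) with i < j, the coefficient of dx_i ∧ dx_j in alpha ∧ beta is (alpha_i * beta_j - alpha_j * beta_i). Collecting: alpha ∧ beta = (y*(3*x - 2*y)) dx ∧ dy + (3*z*(x + 2*y)) dx ∧ dz + (4*y*z) dy ∧ dz.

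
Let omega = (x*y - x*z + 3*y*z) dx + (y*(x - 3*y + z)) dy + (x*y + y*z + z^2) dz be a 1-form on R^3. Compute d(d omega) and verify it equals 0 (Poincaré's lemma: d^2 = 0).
d(d omega) = 0

Step 1: d omega = sum_{i<j} (∂f_j/∂x_i - ∂f_i/∂x_j) dx_i ∧ dx_j:
  coeff of dx ∧ dy: -x + y - 3*z
  coeff of dx ∧ dz: x - 2*y
  coeff of dy ∧ dz: x - y + z
Step 2: Apply d again to each 2-form coefficient. The only possible 3-form in R^3 is dx ∧ dy ∧ dz, with coefficient
  ∂(coeff of dy∧dz)/∂x - ∂(coeff of dx∧dz)/∂y + ∂(coeff of dx∧dy)/∂z
  = ∂/∂x (x - y + z) - ∂/∂y (x - 2*y) + ∂/∂z (-x + y - 3*z).
Each of these terms simplifies to sums of mixed partials that cancel in pairs. The result is 0 (by equality of mixed partials for smooth functions — Schwarz / Clairaut).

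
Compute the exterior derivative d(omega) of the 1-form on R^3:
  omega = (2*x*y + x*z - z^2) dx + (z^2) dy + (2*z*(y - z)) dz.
d(omega) = (-2*x) dx ∧ dy + (-x + 2*z) dx ∧ dz

For a 1-form omega = sum_i f_i dx_i, the exterior derivative is
  d(omega) = sum_{i < j} (∂f_j/∂x_i - ∂f_i/∂x_j) dx_i ∧ dx_j.
  coefficient of dx ∧ dy: ∂f_2/∂x - ∂f_1/∂y = ∂(z^2)/∂x - ∂(2*x*y + x*z - z^2)/∂y = -2*x
  coefficient of dx ∧ dz: ∂f_3/∂x - ∂f_1/∂z = ∂(2*z*(y - z))/∂x - ∂(2*x*y + x*z - z^2)/∂z = -x + 2*z
Assembling: d(omega) = (-2*x) dx ∧ dy + (-x + 2*z) dx ∧ dz.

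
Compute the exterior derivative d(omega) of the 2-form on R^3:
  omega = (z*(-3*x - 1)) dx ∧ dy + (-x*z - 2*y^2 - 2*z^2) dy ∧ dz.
d(omega) = (-3*x - z - 1) dx ∧ dy ∧ dz

For a 2-form omega = sum_{i<j} g_{ij} dx_i ∧ dx_j, the exterior derivative is
  d(omega) = sum_{i<j} d(g_{ij}) ∧ dx_i ∧ dx_j = sum_{i<j, k} (∂g_{ij}/∂x_k) dx_k ∧ dx_i ∧ dx_j.
Expand each term, using dx_k ∧ dx_i ∧ dx_j = sgn(permutation) dx_{(a)} ∧ dx_{(b)} ∧ dx_{(c)} with (a < b < c) sorted:
  d(z*(-3*x - 1)) includes (∂/∂z)(z*(-3*x - 1)) dz = (-3*x - 1) dz, which multiplied by dx ∧ dy gives (-3*x - 1) dx ∧ dy ∧ dz
  d(-x*z - 2*y^2 - 2*z^2) includes (∂/∂x)(-x*z - 2*y^2 - 2*z^2) dx = (-z) dx, which multiplied by dy ∧ dz gives (-z) dx ∧ dy ∧ dz
Collecting like 3-forms: d(omega) = (-3*x - z - 1) dx ∧ dy ∧ dz.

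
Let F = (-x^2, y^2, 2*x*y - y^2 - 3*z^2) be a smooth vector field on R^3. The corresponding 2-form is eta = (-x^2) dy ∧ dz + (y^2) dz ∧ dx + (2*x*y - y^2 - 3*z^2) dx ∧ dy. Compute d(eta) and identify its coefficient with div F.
d(eta) = (-2*x + 2*y - 6*z) dx ∧ dy ∧ dz; div F = -2*x + 2*y - 6*z

For a 2-form in R^3 of the form above, applying d gives a 3-form with coefficient ∂P/∂x + ∂Q/∂y + ∂R/∂z:
  ∂P/∂x = -2*x
  ∂Q/∂y = 2*y
  ∂R/∂z = -6*z
Sum = -2*x + 2*y - 6*z, which is exactly div F.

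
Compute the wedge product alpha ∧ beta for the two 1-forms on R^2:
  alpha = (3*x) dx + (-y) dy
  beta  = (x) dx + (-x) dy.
alpha ∧ beta = (x*(-3*x + y)) dx ∧ dy

Distribute the wedge, using dx_i ∧ dx_j = -dx_j ∧ dx_i and dx_i ∧ dx_i = 0. For each pair (i, j) with i < j, the coefficient of dx_i ∧ dx_j in alpha ∧ beta is (alpha_i * beta_j - alpha_j * beta_i). Collecting: alpha ∧ beta = (x*(-3*x + y)) dx ∧ dy.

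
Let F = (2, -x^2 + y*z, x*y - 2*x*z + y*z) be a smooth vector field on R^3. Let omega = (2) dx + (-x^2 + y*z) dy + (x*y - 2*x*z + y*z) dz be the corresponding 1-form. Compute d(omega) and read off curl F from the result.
d(omega) = (x - y + z) dy ∧ dz + (-y + 2*z) dz ∧ dx + (-2*x) dx ∧ dy; curl F = (x - y + z, -y + 2*z, -2*x)

d omega = sum_{i<j} (∂f_j/∂x_i - ∂f_i/∂x_j) dx_i ∧ dx_j. Under the identification (dy ∧ dz, dz ∧ dx, dx ∧ dy) ↔ (e_x, e_y, e_z), the coefficients are exactly the components of curl F. Compute:
  ∂R/∂y - ∂Q/∂z = (x + z) - (y) = x - y + z
  ∂P/∂z - ∂R/∂x = (0) - (y - 2*z) = -y + 2*z
  ∂Q/∂x - ∂P/∂y = (-2*x) - (0) = -2*x.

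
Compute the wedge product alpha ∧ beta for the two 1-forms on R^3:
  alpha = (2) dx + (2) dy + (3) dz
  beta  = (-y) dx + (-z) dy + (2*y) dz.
alpha ∧ beta = (2*y - 2*z) dx ∧ dy + (7*y) dx ∧ dz + (4*y + 3*z) dy ∧ dz

Distribute the wedge, using dx_i ∧ dx_j = -dx_j ∧ dx_i and dx_i ∧ dx_i = 0. For each pair (i, j) with i < j, the coefficient of dx_i ∧ dx_j in alpha ∧ beta is (alpha_i * beta_j - alpha_j * beta_i). Collecting: alpha ∧ beta = (2*y - 2*z) dx ∧ dy + (7*y) dx ∧ dz + (4*y + 3*z) dy ∧ dz.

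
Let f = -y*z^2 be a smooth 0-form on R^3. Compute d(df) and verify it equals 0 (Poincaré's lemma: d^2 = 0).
d(df) = 0

Step 1: df = sum_i (∂f/∂x_i) dx_i = (0) dx + (-z^2) dy + (-2*y*z) dz.
Step 2: Apply d again. Using the 1-form formula, the coefficient of dx ∧ dy in d(df) is ∂^2 f/∂x ∂y - ∂^2 f/∂y ∂x = (0) - (0) = 0 (equality of mixed partials for smooth f).
Similarly for dx ∧ dz and dy ∧ dz — all coefficients vanish. So d(df) = 0.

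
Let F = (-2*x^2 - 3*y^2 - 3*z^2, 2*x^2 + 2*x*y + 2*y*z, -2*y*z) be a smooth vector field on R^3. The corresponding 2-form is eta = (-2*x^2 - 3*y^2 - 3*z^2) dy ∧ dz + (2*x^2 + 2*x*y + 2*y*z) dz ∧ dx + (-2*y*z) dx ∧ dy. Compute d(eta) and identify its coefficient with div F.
d(eta) = (-2*x - 2*y + 2*z) dx ∧ dy ∧ dz; div F = -2*x - 2*y + 2*z

For a 2-form in R^3 of the form above, applying d gives a 3-form with coefficient ∂P/∂x + ∂Q/∂y + ∂R/∂z:
  ∂P/∂x = -4*x
  ∂Q/∂y = 2*x + 2*z
  ∂R/∂z = -2*y
Sum = -2*x - 2*y + 2*z, which is exactly div F.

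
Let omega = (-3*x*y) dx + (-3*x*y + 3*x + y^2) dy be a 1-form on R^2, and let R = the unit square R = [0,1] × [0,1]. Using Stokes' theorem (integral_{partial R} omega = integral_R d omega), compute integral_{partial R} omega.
integral_(partial R) omega = 3

Stokes: integral_partial_R omega = integral_R d omega with d omega = (∂Q/∂x - ∂P/∂y) dx ∧ dy.
  ∂Q/∂x = 3 - 3*y
  ∂P/∂y = -3*x
  integrand = ∂Q/∂x - ∂P/∂y = 3*x - 3*y + 3.
Integrating over R: integral_0^1 integral_0^1 (3*x - 3*y + 3) dx dy = 3.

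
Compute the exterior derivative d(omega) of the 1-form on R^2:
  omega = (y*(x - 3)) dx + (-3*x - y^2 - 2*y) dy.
d(omega) = (-x) dx ∧ dy

For a 1-form omega = sum_i f_i dx_i, the exterior derivative is
  d(omega) = sum_{i < j} (∂f_j/∂x_i - ∂f_i/∂x_j) dx_i ∧ dx_j.
  coefficient of dx ∧ dy: ∂f_2/∂x - ∂f_1/∂y = ∂(-3*x - y^2 - 2*y)/∂x - ∂(y*(x - 3))/∂y = -x
Assembling: d(omega) = (-x) dx ∧ dy.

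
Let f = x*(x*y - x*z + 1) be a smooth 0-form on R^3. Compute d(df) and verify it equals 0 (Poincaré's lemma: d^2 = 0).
d(df) = 0

Step 1: df = sum_i (∂f/∂x_i) dx_i = (2*x*y - 2*x*z + 1) dx + (x^2) dy + (-x^2) dz.
Step 2: Apply d again. Using the 1-form formula, the coefficient of dx ∧ dy in d(df) is ∂^2 f/∂x ∂y - ∂^2 f/∂y ∂x = (2*x) - (2*x) = 0 (equality of mixed partials for smooth f).
Similarly for dx ∧ dz and dy ∧ dz — all coefficients vanish. So d(df) = 0.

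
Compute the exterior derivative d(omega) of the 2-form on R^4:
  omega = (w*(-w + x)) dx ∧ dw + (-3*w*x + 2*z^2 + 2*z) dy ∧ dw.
d(omega) = (-3*w) dx ∧ dy ∧ dw + (-4*z - 2) dy ∧ dz ∧ dw

For a 2-form omega = sum_{i<j} g_{ij} dx_i ∧ dx_j, the exterior derivative is
  d(omega) = sum_{i<j} d(g_{ij}) ∧ dx_i ∧ dx_j = sum_{i<j, k} (∂g_{ij}/∂x_k) dx_k ∧ dx_i ∧ dx_j.
Expand each term, using dx_k ∧ dx_i ∧ dx_j = sgn(permutation) dx_{(a)} ∧ dx_{(b)} ∧ dx_{(c)} with (a < b < c) sorted:
  d(-3*w*x + 2*z^2 + 2*z) includes (∂/∂x)(-3*w*x + 2*z^2 + 2*z) dx = (-3*w) dx, which multiplied by dy ∧ dw gives (-3*w) dx ∧ dy ∧ dw
  d(-3*w*x + 2*z^2 + 2*z) includes (∂/∂z)(-3*w*x + 2*z^2 + 2*z) dz = (4*z + 2) dz, which multiplied by dy ∧ dw gives (-4*z - 2) dy ∧ dz ∧ dw
Collecting like 3-forms: d(omega) = (-3*w) dx ∧ dy ∧ dw + (-4*z - 2) dy ∧ dz ∧ dw.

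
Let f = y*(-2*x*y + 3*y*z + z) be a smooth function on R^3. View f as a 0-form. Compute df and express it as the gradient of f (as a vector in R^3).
df = (-2*y^2) dx + (-4*x*y + 6*y*z + z) dy + (y*(3*y + 1)) dz; grad f = (-2*y^2, -4*x*y + 6*y*z + z, y*(3*y + 1))

For a 0-form f, d f = (∂f/∂x) dx + (∂f/∂y) dy + (∂f/∂z) dz. The components of the vector representation are exactly the entries of grad f in Cartesian coordinates:
  ∂f/∂x = -2*y^2
  ∂f/∂y = -4*x*y + 6*y*z + z
  ∂f/∂z = y*(3*y + 1).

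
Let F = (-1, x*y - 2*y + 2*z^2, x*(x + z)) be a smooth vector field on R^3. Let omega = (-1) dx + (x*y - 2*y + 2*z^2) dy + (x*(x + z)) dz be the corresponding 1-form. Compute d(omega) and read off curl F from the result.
d(omega) = (-4*z) dy ∧ dz + (-2*x - z) dz ∧ dx + (y) dx ∧ dy; curl F = (-4*z, -2*x - z, y)

d omega = sum_{i<j} (∂f_j/∂x_i - ∂f_i/∂x_j) dx_i ∧ dx_j. Under the identification (dy ∧ dz, dz ∧ dx, dx ∧ dy) ↔ (e_x, e_y, e_z), the coefficients are exactly the components of curl F. Compute:
  ∂R/∂y - ∂Q/∂z = (0) - (4*z) = -4*z
  ∂P/∂z - ∂R/∂x = (0) - (2*x + z) = -2*x - z
  ∂Q/∂x - ∂P/∂y = (y) - (0) = y.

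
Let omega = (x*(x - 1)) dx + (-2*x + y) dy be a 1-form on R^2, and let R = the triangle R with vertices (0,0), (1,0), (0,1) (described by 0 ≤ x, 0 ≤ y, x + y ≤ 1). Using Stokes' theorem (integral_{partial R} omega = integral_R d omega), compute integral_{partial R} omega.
integral_(partial R) omega = -1

Stokes: integral_partial_R omega = integral_R d omega with d omega = (∂Q/∂x - ∂P/∂y) dx ∧ dy.
  ∂Q/∂x = -2
  ∂P/∂y = 0
  integrand = ∂Q/∂x - ∂P/∂y = -2.
Integrating over R: integral_0^1 integral_0^{1-x} (-2) dy dx = -1.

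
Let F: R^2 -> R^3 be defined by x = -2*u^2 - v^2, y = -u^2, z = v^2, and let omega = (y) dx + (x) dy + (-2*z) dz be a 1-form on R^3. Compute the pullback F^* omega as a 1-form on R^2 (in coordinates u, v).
F^* omega = (2*u*(4*u^2 + v^2)) du + (2*v*(u^2 - 2*v^2)) dv

Using F^*(f dg) = (f ∘ F) d(g ∘ F), substitute each coordinate x_i by F_i(u, v) in f_i, and replace dx_i by d F_i = (∂F_i/∂u) du + (∂F_i/∂v) dv.
  For the x component: f_1(F) = -u^2; d F_1 = (-4*u) du + (-2*v) dv
  For the y component: f_2(F) = -2*u^2 - v^2; d F_2 = (-2*u) du + (0) dv
  For the z component: f_3(F) = -2*v^2; d F_3 = (0) du + (2*v) dv
Combining and collecting du, dv coefficients:
  coeff of du: 2*u*(4*u^2 + v^2)
  coeff of dv: 2*v*(u^2 - 2*v^2)
F^* omega = (2*u*(4*u^2 + v^2)) du + (2*v*(u^2 - 2*v^2)) dv.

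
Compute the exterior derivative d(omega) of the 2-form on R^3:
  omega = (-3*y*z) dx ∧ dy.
d(omega) = (-3*y) dx ∧ dy ∧ dz

For a 2-form omega = sum_{i<j} g_{ij} dx_i ∧ dx_j, the exterior derivative is
  d(omega) = sum_{i<j} d(g_{ij}) ∧ dx_i ∧ dx_j = sum_{i<j, k} (∂g_{ij}/∂x_k) dx_k ∧ dx_i ∧ dx_j.
Expand each term, using dx_k ∧ dx_i ∧ dx_j = sgn(permutation) dx_{(a)} ∧ dx_{(b)} ∧ dx_{(c)} with (a < b < c) sorted:
  d(-3*y*z) includes (∂/∂z)(-3*y*z) dz = (-3*y) dz, which multiplied by dx ∧ dy gives (-3*y) dx ∧ dy ∧ dz
Collecting like 3-forms: d(omega) = (-3*y) dx ∧ dy ∧ dz.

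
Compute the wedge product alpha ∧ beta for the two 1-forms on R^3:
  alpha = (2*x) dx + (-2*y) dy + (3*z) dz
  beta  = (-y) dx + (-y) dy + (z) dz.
alpha ∧ beta = (-2*y*(x + y)) dx ∧ dy + (z*(2*x + 3*y)) dx ∧ dz + (y*z) dy ∧ dz

Distribute the wedge, using dx_i ∧ dx_j = -dx_j ∧ dx_i and dx_i ∧ dx_i = 0. For each pair (i, j) with i < j, the coefficient of dx_i ∧ dx_j in alpha ∧ beta is (alpha_i * beta_j - alpha_j * beta_i). Collecting: alpha ∧ beta = (-2*y*(x + y)) dx ∧ dy + (z*(2*x + 3*y)) dx ∧ dz + (y*z) dy ∧ dz.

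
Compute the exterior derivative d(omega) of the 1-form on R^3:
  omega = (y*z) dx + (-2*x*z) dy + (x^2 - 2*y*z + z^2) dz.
d(omega) = (-3*z) dx ∧ dy + (2*x - y) dx ∧ dz + (2*x - 2*z) dy ∧ dz

For a 1-form omega = sum_i f_i dx_i, the exterior derivative is
  d(omega) = sum_{i < j} (∂f_j/∂x_i - ∂f_i/∂x_j) dx_i ∧ dx_j.
  coefficient of dx ∧ dy: ∂f_2/∂x - ∂f_1/∂y = ∂(-2*x*z)/∂x - ∂(y*z)/∂y = -3*z
  coefficient of dx ∧ dz: ∂f_3/∂x - ∂f_1/∂z = ∂(x^2 - 2*y*z + z^2)/∂x - ∂(y*z)/∂z = 2*x - y
  coefficient of dy ∧ dz: ∂f_3/∂y - ∂f_2/∂z = ∂(x^2 - 2*y*z + z^2)/∂y - ∂(-2*x*z)/∂z = 2*x - 2*z
Assembling: d(omega) = (-3*z) dx ∧ dy + (2*x - y) dx ∧ dz + (2*x - 2*z) dy ∧ dz.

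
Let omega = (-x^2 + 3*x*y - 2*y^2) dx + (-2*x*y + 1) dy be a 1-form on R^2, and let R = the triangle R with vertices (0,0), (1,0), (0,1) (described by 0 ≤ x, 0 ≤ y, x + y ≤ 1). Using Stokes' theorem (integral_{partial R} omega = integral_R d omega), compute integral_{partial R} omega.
integral_(partial R) omega = -1/6

Stokes: integral_partial_R omega = integral_R d omega with d omega = (∂Q/∂x - ∂P/∂y) dx ∧ dy.
  ∂Q/∂x = -2*y
  ∂P/∂y = 3*x - 4*y
  integrand = ∂Q/∂x - ∂P/∂y = -3*x + 2*y.
Integrating over R: integral_0^1 integral_0^{1-x} (-3*x + 2*y) dy dx = -1/6.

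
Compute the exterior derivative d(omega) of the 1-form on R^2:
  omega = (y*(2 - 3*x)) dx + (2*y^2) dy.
d(omega) = (3*x - 2) dx ∧ dy

For a 1-form omega = sum_i f_i dx_i, the exterior derivative is
  d(omega) = sum_{i < j} (∂f_j/∂x_i - ∂f_i/∂x_j) dx_i ∧ dx_j.
  coefficient of dx ∧ dy: ∂f_2/∂x - ∂f_1/∂y = ∂(2*y^2)/∂x - ∂(y*(2 - 3*x))/∂y = 3*x - 2
Assembling: d(omega) = (3*x - 2) dx ∧ dy.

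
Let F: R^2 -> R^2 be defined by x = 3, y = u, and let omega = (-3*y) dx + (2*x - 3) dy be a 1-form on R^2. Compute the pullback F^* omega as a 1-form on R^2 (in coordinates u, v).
F^* omega = (3) du

Using F^*(f dg) = (f ∘ F) d(g ∘ F), substitute each coordinate x_i by F_i(u, v) in f_i, and replace dx_i by d F_i = (∂F_i/∂u) du + (∂F_i/∂v) dv.
  For the x component: f_1(F) = -3*u; d F_1 = (0) du + (0) dv
  For the y component: f_2(F) = 3; d F_2 = (1) du + (0) dv
Combining and collecting du, dv coefficients:
  coeff of du: 3
  coeff of dv: 0
F^* omega = (3) du.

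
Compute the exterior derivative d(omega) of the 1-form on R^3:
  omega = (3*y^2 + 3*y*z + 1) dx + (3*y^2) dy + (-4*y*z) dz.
d(omega) = (-6*y - 3*z) dx ∧ dy + (-3*y) dx ∧ dz + (-4*z) dy ∧ dz

For a 1-form omega = sum_i f_i dx_i, the exterior derivative is
  d(omega) = sum_{i < j} (∂f_j/∂x_i - ∂f_i/∂x_j) dx_i ∧ dx_j.
  coefficient of dx ∧ dy: ∂f_2/∂x - ∂f_1/∂y = ∂(3*y^2)/∂x - ∂(3*y^2 + 3*y*z + 1)/∂y = -6*y - 3*z
  coefficient of dx ∧ dz: ∂f_3/∂x - ∂f_1/∂z = ∂(-4*y*z)/∂x - ∂(3*y^2 + 3*y*z + 1)/∂z = -3*y
  coefficient of dy ∧ dz: ∂f_3/∂y - ∂f_2/∂z = ∂(-4*y*z)/∂y - ∂(3*y^2)/∂z = -4*z
Assembling: d(omega) = (-6*y - 3*z) dx ∧ dy + (-3*y) dx ∧ dz + (-4*z) dy ∧ dz.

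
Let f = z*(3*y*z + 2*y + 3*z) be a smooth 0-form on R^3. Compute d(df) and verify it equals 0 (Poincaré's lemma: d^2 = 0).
d(df) = 0

Step 1: df = sum_i (∂f/∂x_i) dx_i = (0) dx + (z*(3*z + 2)) dy + (6*y*z + 2*y + 6*z) dz.
Step 2: Apply d again. Using the 1-form formula, the coefficient of dx ∧ dy in d(df) is ∂^2 f/∂x ∂y - ∂^2 f/∂y ∂x = (0) - (0) = 0 (equality of mixed partials for smooth f).
Similarly for dx ∧ dz and dy ∧ dz — all coefficients vanish. So d(df) = 0.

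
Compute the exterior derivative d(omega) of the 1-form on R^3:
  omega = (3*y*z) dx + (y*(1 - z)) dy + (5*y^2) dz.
d(omega) = (-3*z) dx ∧ dy + (-3*y) dx ∧ dz + (11*y) dy ∧ dz

For a 1-form omega = sum_i f_i dx_i, the exterior derivative is
  d(omega) = sum_{i < j} (∂f_j/∂x_i - ∂f_i/∂x_j) dx_i ∧ dx_j.
  coefficient of dx ∧ dy: ∂f_2/∂x - ∂f_1/∂y = ∂(y*(1 - z))/∂x - ∂(3*y*z)/∂y = -3*z
  coefficient of dx ∧ dz: ∂f_3/∂x - ∂f_1/∂z = ∂(5*y^2)/∂x - ∂(3*y*z)/∂z = -3*y
  coefficient of dy ∧ dz: ∂f_3/∂y - ∂f_2/∂z = ∂(5*y^2)/∂y - ∂(y*(1 - z))/∂z = 11*y
Assembling: d(omega) = (-3*z) dx ∧ dy + (-3*y) dx ∧ dz + (11*y) dy ∧ dz.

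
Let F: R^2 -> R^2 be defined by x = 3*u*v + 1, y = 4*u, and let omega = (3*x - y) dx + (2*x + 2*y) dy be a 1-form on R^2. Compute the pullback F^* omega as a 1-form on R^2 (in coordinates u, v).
F^* omega = (27*u*v^2 + 12*u*v + 32*u + 9*v + 8) du + (3*u*(9*u*v - 4*u + 3)) dv

Using F^*(f dg) = (f ∘ F) d(g ∘ F), substitute each coordinate x_i by F_i(u, v) in f_i, and replace dx_i by d F_i = (∂F_i/∂u) du + (∂F_i/∂v) dv.
  For the x component: f_1(F) = 9*u*v - 4*u + 3; d F_1 = (3*v) du + (3*u) dv
  For the y component: f_2(F) = 6*u*v + 8*u + 2; d F_2 = (4) du + (0) dv
Combining and collecting du, dv coefficients:
  coeff of du: 27*u*v^2 + 12*u*v + 32*u + 9*v + 8
  coeff of dv: 3*u*(9*u*v - 4*u + 3)
F^* omega = (27*u*v^2 + 12*u*v + 32*u + 9*v + 8) du + (3*u*(9*u*v - 4*u + 3)) dv.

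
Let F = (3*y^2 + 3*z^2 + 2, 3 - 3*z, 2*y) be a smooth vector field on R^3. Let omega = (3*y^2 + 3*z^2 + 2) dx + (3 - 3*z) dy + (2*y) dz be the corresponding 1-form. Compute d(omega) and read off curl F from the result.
d(omega) = (5) dy ∧ dz + (6*z) dz ∧ dx + (-6*y) dx ∧ dy; curl F = (5, 6*z, -6*y)

d omega = sum_{i<j} (∂f_j/∂x_i - ∂f_i/∂x_j) dx_i ∧ dx_j. Under the identification (dy ∧ dz, dz ∧ dx, dx ∧ dy) ↔ (e_x, e_y, e_z), the coefficients are exactly the components of curl F. Compute:
  ∂R/∂y - ∂Q/∂z = (2) - (-3) = 5
  ∂P/∂z - ∂R/∂x = (6*z) - (0) = 6*z
  ∂Q/∂x - ∂P/∂y = (0) - (6*y) = -6*y.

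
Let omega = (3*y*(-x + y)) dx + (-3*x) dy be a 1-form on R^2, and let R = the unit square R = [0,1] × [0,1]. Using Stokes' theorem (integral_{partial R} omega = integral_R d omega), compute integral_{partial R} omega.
integral_(partial R) omega = -9/2

Stokes: integral_partial_R omega = integral_R d omega with d omega = (∂Q/∂x - ∂P/∂y) dx ∧ dy.
  ∂Q/∂x = -3
  ∂P/∂y = -3*x + 6*y
  integrand = ∂Q/∂x - ∂P/∂y = 3*x - 6*y - 3.
Integrating over R: integral_0^1 integral_0^1 (3*x - 6*y - 3) dx dy = -9/2.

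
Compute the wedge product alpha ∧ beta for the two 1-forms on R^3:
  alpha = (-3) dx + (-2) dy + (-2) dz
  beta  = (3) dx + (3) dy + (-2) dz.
alpha ∧ beta = (-3) dx ∧ dy + (12) dx ∧ dz + (10) dy ∧ dz

Distribute the wedge, using dx_i ∧ dx_j = -dx_j ∧ dx_i and dx_i ∧ dx_i = 0. For each pair (i, j) with i < j, the coefficient of dx_i ∧ dx_j in alpha ∧ beta is (alpha_i * beta_j - alpha_j * beta_i). Collecting: alpha ∧ beta = (-3) dx ∧ dy + (12) dx ∧ dz + (10) dy ∧ dz.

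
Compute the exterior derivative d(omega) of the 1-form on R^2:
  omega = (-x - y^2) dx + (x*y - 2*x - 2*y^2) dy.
d(omega) = (3*y - 2) dx ∧ dy

For a 1-form omega = sum_i f_i dx_i, the exterior derivative is
  d(omega) = sum_{i < j} (∂f_j/∂x_i - ∂f_i/∂x_j) dx_i ∧ dx_j.
  coefficient of dx ∧ dy: ∂f_2/∂x - ∂f_1/∂y = ∂(x*y - 2*x - 2*y^2)/∂x - ∂(-x - y^2)/∂y = 3*y - 2
Assembling: d(omega) = (3*y - 2) dx ∧ dy.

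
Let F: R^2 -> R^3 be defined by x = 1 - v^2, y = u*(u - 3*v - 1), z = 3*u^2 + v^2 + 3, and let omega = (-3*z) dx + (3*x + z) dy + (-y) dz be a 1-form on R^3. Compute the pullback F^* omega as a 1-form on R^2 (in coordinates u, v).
F^* omega = (9*u^2*v + 3*u^2 - 4*u*v^2 + 12*u + 6*v^3 + 2*v^2 - 18*v - 6) du + (-9*u^3 + 16*u^2*v + 12*u*v^2 + 2*u*v - 18*u + 6*v^3 + 18*v) dv

Using F^*(f dg) = (f ∘ F) d(g ∘ F), substitute each coordinate x_i by F_i(u, v) in f_i, and replace dx_i by d F_i = (∂F_i/∂u) du + (∂F_i/∂v) dv.
  For the x component: f_1(F) = -9*u^2 - 3*v^2 - 9; d F_1 = (0) du + (-2*v) dv
  For the y component: f_2(F) = 3*u^2 - 2*v^2 + 6; d F_2 = (2*u - 3*v - 1) du + (-3*u) dv
  For the z component: f_3(F) = u*(-u + 3*v + 1); d F_3 = (6*u) du + (2*v) dv
Combining and collecting du, dv coefficients:
  coeff of du: 9*u^2*v + 3*u^2 - 4*u*v^2 + 12*u + 6*v^3 + 2*v^2 - 18*v - 6
  coeff of dv: -9*u^3 + 16*u^2*v + 12*u*v^2 + 2*u*v - 18*u + 6*v^3 + 18*v
F^* omega = (9*u^2*v + 3*u^2 - 4*u*v^2 + 12*u + 6*v^3 + 2*v^2 - 18*v - 6) du + (-9*u^3 + 16*u^2*v + 12*u*v^2 + 2*u*v - 18*u + 6*v^3 + 18*v) dv.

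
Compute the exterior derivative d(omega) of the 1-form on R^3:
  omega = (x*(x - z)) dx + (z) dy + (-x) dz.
d(omega) = (x - 1) dx ∧ dz + (-1) dy ∧ dz

For a 1-form omega = sum_i f_i dx_i, the exterior derivative is
  d(omega) = sum_{i < j} (∂f_j/∂x_i - ∂f_i/∂x_j) dx_i ∧ dx_j.
  coefficient of dx ∧ dz: ∂f_3/∂x - ∂f_1/∂z = ∂(-x)/∂x - ∂(x*(x - z))/∂z = x - 1
  coefficient of dy ∧ dz: ∂f_3/∂y - ∂f_2/∂z = ∂(-x)/∂y - ∂(z)/∂z = -1
Assembling: d(omega) = (x - 1) dx ∧ dz + (-1) dy ∧ dz.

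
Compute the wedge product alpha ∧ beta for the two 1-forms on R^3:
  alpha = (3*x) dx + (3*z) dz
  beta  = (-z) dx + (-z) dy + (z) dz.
alpha ∧ beta = (-3*x*z) dx ∧ dy + (3*z*(x + z)) dx ∧ dz + (3*z^2) dy ∧ dz

Distribute the wedge, using dx_i ∧ dx_j = -dx_j ∧ dx_i and dx_i ∧ dx_i = 0. For each pair (i, j) with i < j, the coefficient of dx_i ∧ dx_j in alpha ∧ beta is (alpha_i * beta_j - alpha_j * beta_i). Collecting: alpha ∧ beta = (-3*x*z) dx ∧ dy + (3*z*(x + z)) dx ∧ dz + (3*z^2) dy ∧ dz.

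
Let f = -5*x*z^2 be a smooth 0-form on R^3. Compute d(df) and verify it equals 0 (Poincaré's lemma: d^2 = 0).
d(df) = 0

Step 1: df = sum_i (∂f/∂x_i) dx_i = (-5*z^2) dx + (0) dy + (-10*x*z) dz.
Step 2: Apply d again. Using the 1-form formula, the coefficient of dx ∧ dy in d(df) is ∂^2 f/∂x ∂y - ∂^2 f/∂y ∂x = (0) - (0) = 0 (equality of mixed partials for smooth f).
Similarly for dx ∧ dz and dy ∧ dz — all coefficients vanish. So d(df) = 0.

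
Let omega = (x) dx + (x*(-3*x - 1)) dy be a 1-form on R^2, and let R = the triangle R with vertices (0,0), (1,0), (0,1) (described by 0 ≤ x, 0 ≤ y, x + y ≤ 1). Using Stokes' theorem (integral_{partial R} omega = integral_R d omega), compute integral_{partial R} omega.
integral_(partial R) omega = -3/2

Stokes: integral_partial_R omega = integral_R d omega with d omega = (∂Q/∂x - ∂P/∂y) dx ∧ dy.
  ∂Q/∂x = -6*x - 1
  ∂P/∂y = 0
  integrand = ∂Q/∂x - ∂P/∂y = -6*x - 1.
Integrating over R: integral_0^1 integral_0^{1-x} (-6*x - 1) dy dx = -3/2.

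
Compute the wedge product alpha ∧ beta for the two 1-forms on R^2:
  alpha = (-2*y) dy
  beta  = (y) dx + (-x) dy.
alpha ∧ beta = (2*y^2) dx ∧ dy

Distribute the wedge, using dx_i ∧ dx_j = -dx_j ∧ dx_i and dx_i ∧ dx_i = 0. For each pair (i, j) with i < j, the coefficient of dx_i ∧ dx_j in alpha ∧ beta is (alpha_i * beta_j - alpha_j * beta_i). Collecting: alpha ∧ beta = (2*y^2) dx ∧ dy.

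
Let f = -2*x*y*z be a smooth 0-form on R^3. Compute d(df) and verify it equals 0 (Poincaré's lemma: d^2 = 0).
d(df) = 0

Step 1: df = sum_i (∂f/∂x_i) dx_i = (-2*y*z) dx + (-2*x*z) dy + (-2*x*y) dz.
Step 2: Apply d again. Using the 1-form formula, the coefficient of dx ∧ dy in d(df) is ∂^2 f/∂x ∂y - ∂^2 f/∂y ∂x = (-2*z) - (-2*z) = 0 (equality of mixed partials for smooth f).
Similarly for dx ∧ dz and dy ∧ dz — all coefficients vanish. So d(df) = 0.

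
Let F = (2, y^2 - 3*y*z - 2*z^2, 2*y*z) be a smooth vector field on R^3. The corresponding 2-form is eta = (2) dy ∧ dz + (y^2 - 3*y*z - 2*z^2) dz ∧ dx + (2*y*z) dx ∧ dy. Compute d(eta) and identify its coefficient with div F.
d(eta) = (4*y - 3*z) dx ∧ dy ∧ dz; div F = 4*y - 3*z

For a 2-form in R^3 of the form above, applying d gives a 3-form with coefficient ∂P/∂x + ∂Q/∂y + ∂R/∂z:
  ∂P/∂x = 0
  ∂Q/∂y = 2*y - 3*z
  ∂R/∂z = 2*y
Sum = 4*y - 3*z, which is exactly div F.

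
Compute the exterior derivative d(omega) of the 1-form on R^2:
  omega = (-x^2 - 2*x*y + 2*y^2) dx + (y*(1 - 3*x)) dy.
d(omega) = (2*x - 7*y) dx ∧ dy

For a 1-form omega = sum_i f_i dx_i, the exterior derivative is
  d(omega) = sum_{i < j} (∂f_j/∂x_i - ∂f_i/∂x_j) dx_i ∧ dx_j.
  coefficient of dx ∧ dy: ∂f_2/∂x - ∂f_1/∂y = ∂(y*(1 - 3*x))/∂x - ∂(-x^2 - 2*x*y + 2*y^2)/∂y = 2*x - 7*y
Assembling: d(omega) = (2*x - 7*y) dx ∧ dy.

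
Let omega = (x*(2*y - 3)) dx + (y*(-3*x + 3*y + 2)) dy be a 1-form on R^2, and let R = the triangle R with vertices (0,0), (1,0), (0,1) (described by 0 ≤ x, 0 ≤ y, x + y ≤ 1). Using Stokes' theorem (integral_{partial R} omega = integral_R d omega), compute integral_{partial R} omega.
integral_(partial R) omega = -5/6

Stokes: integral_partial_R omega = integral_R d omega with d omega = (∂Q/∂x - ∂P/∂y) dx ∧ dy.
  ∂Q/∂x = -3*y
  ∂P/∂y = 2*x
  integrand = ∂Q/∂x - ∂P/∂y = -2*x - 3*y.
Integrating over R: integral_0^1 integral_0^{1-x} (-2*x - 3*y) dy dx = -5/6.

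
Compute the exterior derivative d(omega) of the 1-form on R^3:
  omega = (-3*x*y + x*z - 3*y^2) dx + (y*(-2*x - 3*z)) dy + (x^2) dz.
d(omega) = (3*x + 4*y) dx ∧ dy + (x) dx ∧ dz + (3*y) dy ∧ dz

For a 1-form omega = sum_i f_i dx_i, the exterior derivative is
  d(omega) = sum_{i < j} (∂f_j/∂x_i - ∂f_i/∂x_j) dx_i ∧ dx_j.
  coefficient of dx ∧ dy: ∂f_2/∂x - ∂f_1/∂y = ∂(y*(-2*x - 3*z))/∂x - ∂(-3*x*y + x*z - 3*y^2)/∂y = 3*x + 4*y
  coefficient of dx ∧ dz: ∂f_3/∂x - ∂f_1/∂z = ∂(x^2)/∂x - ∂(-3*x*y + x*z - 3*y^2)/∂z = x
  coefficient of dy ∧ dz: ∂f_3/∂y - ∂f_2/∂z = ∂(x^2)/∂y - ∂(y*(-2*x - 3*z))/∂z = 3*y
Assembling: d(omega) = (3*x + 4*y) dx ∧ dy + (x) dx ∧ dz + (3*y) dy ∧ dz.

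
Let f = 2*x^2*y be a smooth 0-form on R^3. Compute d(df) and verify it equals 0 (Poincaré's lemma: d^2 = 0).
d(df) = 0

Step 1: df = sum_i (∂f/∂x_i) dx_i = (4*x*y) dx + (2*x^2) dy + (0) dz.
Step 2: Apply d again. Using the 1-form formula, the coefficient of dx ∧ dy in d(df) is ∂^2 f/∂x ∂y - ∂^2 f/∂y ∂x = (4*x) - (4*x) = 0 (equality of mixed partials for smooth f).
Similarly for dx ∧ dz and dy ∧ dz — all coefficients vanish. So d(df) = 0.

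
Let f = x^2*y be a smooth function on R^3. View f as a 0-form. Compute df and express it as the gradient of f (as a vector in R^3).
df = (2*x*y) dx + (x^2) dy + (0) dz; grad f = (2*x*y, x^2, 0)

For a 0-form f, d f = (∂f/∂x) dx + (∂f/∂y) dy + (∂f/∂z) dz. The components of the vector representation are exactly the entries of grad f in Cartesian coordinates:
  ∂f/∂x = 2*x*y
  ∂f/∂y = x^2
  ∂f/∂z = 0.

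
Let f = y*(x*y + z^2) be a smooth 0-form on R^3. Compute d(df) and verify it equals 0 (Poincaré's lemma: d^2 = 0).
d(df) = 0

Step 1: df = sum_i (∂f/∂x_i) dx_i = (y^2) dx + (2*x*y + z^2) dy + (2*y*z) dz.
Step 2: Apply d again. Using the 1-form formula, the coefficient of dx ∧ dy in d(df) is ∂^2 f/∂x ∂y - ∂^2 f/∂y ∂x = (2*y) - (2*y) = 0 (equality of mixed partials for smooth f).
Similarly for dx ∧ dz and dy ∧ dz — all coefficients vanish. So d(df) = 0.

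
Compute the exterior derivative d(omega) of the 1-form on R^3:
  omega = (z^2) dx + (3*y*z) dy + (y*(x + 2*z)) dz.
d(omega) = (y - 2*z) dx ∧ dz + (x - 3*y + 2*z) dy ∧ dz

For a 1-form omega = sum_i f_i dx_i, the exterior derivative is
  d(omega) = sum_{i < j} (∂f_j/∂x_i - ∂f_i/∂x_j) dx_i ∧ dx_j.
  coefficient of dx ∧ dz: ∂f_3/∂x - ∂f_1/∂z = ∂(y*(x + 2*z))/∂x - ∂(z^2)/∂z = y - 2*z
  coefficient of dy ∧ dz: ∂f_3/∂y - ∂f_2/∂z = ∂(y*(x + 2*z))/∂y - ∂(3*y*z)/∂z = x - 3*y + 2*z
Assembling: d(omega) = (y - 2*z) dx ∧ dz + (x - 3*y + 2*z) dy ∧ dz.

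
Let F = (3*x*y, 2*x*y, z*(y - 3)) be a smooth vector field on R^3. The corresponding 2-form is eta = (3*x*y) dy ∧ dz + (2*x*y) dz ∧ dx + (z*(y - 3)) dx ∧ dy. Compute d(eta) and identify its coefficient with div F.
d(eta) = (2*x + 4*y - 3) dx ∧ dy ∧ dz; div F = 2*x + 4*y - 3

For a 2-form in R^3 of the form above, applying d gives a 3-form with coefficient ∂P/∂x + ∂Q/∂y + ∂R/∂z:
  ∂P/∂x = 3*y
  ∂Q/∂y = 2*x
  ∂R/∂z = y - 3
Sum = 2*x + 4*y - 3, which is exactly div F.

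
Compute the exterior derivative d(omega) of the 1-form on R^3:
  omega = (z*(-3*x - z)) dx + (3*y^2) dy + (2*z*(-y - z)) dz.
d(omega) = (3*x + 2*z) dx ∧ dz + (-2*z) dy ∧ dz

For a 1-form omega = sum_i f_i dx_i, the exterior derivative is
  d(omega) = sum_{i < j} (∂f_j/∂x_i - ∂f_i/∂x_j) dx_i ∧ dx_j.
  coefficient of dx ∧ dz: ∂f_3/∂x - ∂f_1/∂z = ∂(2*z*(-y - z))/∂x - ∂(z*(-3*x - z))/∂z = 3*x + 2*z
  coefficient of dy ∧ dz: ∂f_3/∂y - ∂f_2/∂z = ∂(2*z*(-y - z))/∂y - ∂(3*y^2)/∂z = -2*z
Assembling: d(omega) = (3*x + 2*z) dx ∧ dz + (-2*z) dy ∧ dz.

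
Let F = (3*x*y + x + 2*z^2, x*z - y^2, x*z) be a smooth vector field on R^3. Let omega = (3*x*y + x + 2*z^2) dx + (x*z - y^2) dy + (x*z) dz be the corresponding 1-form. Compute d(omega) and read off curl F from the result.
d(omega) = (-x) dy ∧ dz + (3*z) dz ∧ dx + (-3*x + z) dx ∧ dy; curl F = (-x, 3*z, -3*x + z)

d omega = sum_{i<j} (∂f_j/∂x_i - ∂f_i/∂x_j) dx_i ∧ dx_j. Under the identification (dy ∧ dz, dz ∧ dx, dx ∧ dy) ↔ (e_x, e_y, e_z), the coefficients are exactly the components of curl F. Compute:
  ∂R/∂y - ∂Q/∂z = (0) - (x) = -x
  ∂P/∂z - ∂R/∂x = (4*z) - (z) = 3*z
  ∂Q/∂x - ∂P/∂y = (z) - (3*x) = -3*x + z.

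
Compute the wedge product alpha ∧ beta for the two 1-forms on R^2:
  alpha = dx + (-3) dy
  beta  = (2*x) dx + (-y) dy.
alpha ∧ beta = (6*x - y) dx ∧ dy

Distribute the wedge, using dx_i ∧ dx_j = -dx_j ∧ dx_i and dx_i ∧ dx_i = 0. For each pair (i, j) with i < j, the coefficient of dx_i ∧ dx_j in alpha ∧ beta is (alpha_i * beta_j - alpha_j * beta_i). Collecting: alpha ∧ beta = (6*x - y) dx ∧ dy.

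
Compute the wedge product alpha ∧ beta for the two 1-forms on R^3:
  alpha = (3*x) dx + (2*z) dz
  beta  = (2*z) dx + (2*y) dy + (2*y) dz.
alpha ∧ beta = (6*x*y) dx ∧ dy + (6*x*y - 4*z^2) dx ∧ dz + (-4*y*z) dy ∧ dz

Distribute the wedge, using dx_i ∧ dx_j = -dx_j ∧ dx_i and dx_i ∧ dx_i = 0. For each pair (i, j) with i < j, the coefficient of dx_i ∧ dx_j in alpha ∧ beta is (alpha_i * beta_j - alpha_j * beta_i). Collecting: alpha ∧ beta = (6*x*y) dx ∧ dy + (6*x*y - 4*z^2) dx ∧ dz + (-4*y*z) dy ∧ dz.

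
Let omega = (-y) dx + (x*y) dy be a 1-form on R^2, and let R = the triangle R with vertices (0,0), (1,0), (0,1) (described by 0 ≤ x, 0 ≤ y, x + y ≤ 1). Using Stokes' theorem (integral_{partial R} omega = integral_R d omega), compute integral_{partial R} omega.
integral_(partial R) omega = 2/3

Stokes: integral_partial_R omega = integral_R d omega with d omega = (∂Q/∂x - ∂P/∂y) dx ∧ dy.
  ∂Q/∂x = y
  ∂P/∂y = -1
  integrand = ∂Q/∂x - ∂P/∂y = y + 1.
Integrating over R: integral_0^1 integral_0^{1-x} (y + 1) dy dx = 2/3.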